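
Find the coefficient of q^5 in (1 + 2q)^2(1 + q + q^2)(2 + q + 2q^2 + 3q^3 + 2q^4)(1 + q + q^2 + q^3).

171

(1 + 2q)^2 has coefficients 1,4,4 for degrees 0…2.
(1 + q + q^2) has coefficients 1,1,1,0,0,0 for degrees 0…5.
Multiplying by (2 + q + 2q^2 + 3q^3 + 2q^4) gives running coefficients 2,3,5,6,7,5 for degrees 0…5.
Finally multiplying by (1 + q + q^2 + q^3), the product of all factors after the first has coefficients 2,5,10,16,21,23 for degrees 0…5.
[q^5] = 1·23 + 4·21 + 4·16 = 171.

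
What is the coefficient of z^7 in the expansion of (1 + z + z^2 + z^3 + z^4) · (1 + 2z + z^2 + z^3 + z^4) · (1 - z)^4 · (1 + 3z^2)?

(1 + z + z^2 + z^3 + z^4) has coefficients 1,1,1,1,1 for degrees 0…4.
(1 + 2z + z^2 + z^3 + z^4) has coefficients 1,2,1,1,1,0,0,0 for degrees 0…7.
Multiplying by (1 - z)^4 gives running coefficients 1,-2,-1,5,-4,0,3,-3 for degrees 0…7.
Finally multiplying by (1 + 3z^2), the product of all factors after the first has coefficients 1,-2,2,-1,-7,15,-9,-3 for degrees 0…7.
[z^7] = 1·(-3) + 1·(-9) + 1·15 + 1·(-7) + 1·(-1) = -5.

-5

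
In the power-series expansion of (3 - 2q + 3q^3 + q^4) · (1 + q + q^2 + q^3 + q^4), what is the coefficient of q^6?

(3 - 2q + 3q^3 + q^4) has coefficients 3,-2,0,3,1 for degrees 0…4.
(1 + q + q^2 + q^3 + q^4) has coefficients 1,1,1,1,1,0,0 for degrees 0…6.
[q^6] = 3·0 − 2·0 + 3·1 + 1·1 = 4.

4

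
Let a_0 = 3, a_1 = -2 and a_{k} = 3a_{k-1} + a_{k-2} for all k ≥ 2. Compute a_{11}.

The ordinary generating function has denominator 1 - 3z - z^2.
Iterating the recurrence: a_0,…,a_{11} = 3, -2, -3, -11, -36, -119, -393, -1298, -4287, -14159, -46764, -154451.

-154451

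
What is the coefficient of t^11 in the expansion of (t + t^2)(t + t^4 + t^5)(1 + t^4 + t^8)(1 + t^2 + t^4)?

(t + t^2) has coefficients 0,1,1 for degrees 0…2.
(t + t^4 + t^5) has coefficients 0,1,0,0,1,1,0,0,0,0,0,0 for degrees 0…11.
Multiplying by (1 + t^4 + t^8) gives running coefficients 0,1,0,0,1,2,0,0,1,2,0,0 for degrees 0…11.
Finally multiplying by (1 + t^2 + t^4), the product of all factors after the first has coefficients 0,1,0,1,1,3,1,2,2,4,1,2 for degrees 0…11.
[t^11] = 1·1 + 1·4 = 5.

5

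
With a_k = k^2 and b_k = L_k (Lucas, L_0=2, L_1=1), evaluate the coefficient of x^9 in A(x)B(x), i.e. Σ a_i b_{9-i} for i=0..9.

This is [x^9] in the product of the two ordinary generating functions.
Σ = 0·76 + 1·47 + 4·29 + 9·18 + 16·11 + 25·7 + 36·4 + 49·3 + 64·1 + 81·2 = 1193.

1193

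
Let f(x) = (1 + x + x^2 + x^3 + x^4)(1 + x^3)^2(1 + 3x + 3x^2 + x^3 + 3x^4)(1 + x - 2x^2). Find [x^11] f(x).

(1 + x + x^2 + x^3 + x^4) has coefficients 1,1,1,1,1 for degrees 0…4.
(1 + x^3)^2 has coefficients 1,0,0,2,0,0,1,0,0,0,0,0 for degrees 0…11.
Multiplying by (1 + 3x + 3x^2 + x^3 + 3x^4) gives running coefficients 1,3,3,3,9,6,3,9,3,1,3,0 for degrees 0…11.
Finally multiplying by (1 + x - 2x^2), the product of all factors after the first has coefficients 1,4,4,0,6,9,-9,0,6,-14,-2,1 for degrees 0…11.
[x^11] = 1·1 + 1·(-2) + 1·(-14) + 1·6 + 1·0 = -9.

-9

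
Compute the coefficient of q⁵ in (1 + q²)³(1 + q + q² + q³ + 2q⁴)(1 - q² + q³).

(1 + q²)³ has coefficients 1,0,3,0,3,0 for degrees 0…5.
(1 + q + q² + q³ + 2q⁴) has coefficients 1,1,1,1,2,0 for degrees 0…5.
Finally multiplying by (1 - q² + q³), the product of all factors after the first has coefficients 1,1,0,1,2,0 for degrees 0…5.
[q⁵] = 1·0 + 3·1 + 3·1 = 6.

6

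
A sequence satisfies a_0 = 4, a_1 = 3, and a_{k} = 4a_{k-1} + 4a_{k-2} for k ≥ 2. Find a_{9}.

The ordinary generating function has denominator 1 - 4x - 4x^2.
Iterating the recurrence: a_0,…,a_{9} = 4, 3, 28, 124, 608, 2928, 14144, 68288, 329728, 1592064.

1592064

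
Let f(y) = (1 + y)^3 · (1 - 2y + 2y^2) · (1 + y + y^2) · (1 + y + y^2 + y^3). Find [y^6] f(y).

18

(1 + y)^3 has coefficients 1,3,3,1 for degrees 0…3.
(1 - 2y + 2y^2) has coefficients 1,-2,2,0,0,0,0 for degrees 0…6.
Multiplying by (1 + y + y^2) gives running coefficients 1,-1,1,0,2,0,0 for degrees 0…6.
Finally multiplying by (1 + y + y^2 + y^3), the product of all factors after the first has coefficients 1,0,1,1,2,3,2 for degrees 0…6.
[y^6] = 1·2 + 3·3 + 3·2 + 1·1 = 18.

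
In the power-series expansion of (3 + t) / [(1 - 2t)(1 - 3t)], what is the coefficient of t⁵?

Partial fractions give a closed form: a_n = (-7)·2^n + (10)·3^n.
At n = 5: a_5 = 2206.

2206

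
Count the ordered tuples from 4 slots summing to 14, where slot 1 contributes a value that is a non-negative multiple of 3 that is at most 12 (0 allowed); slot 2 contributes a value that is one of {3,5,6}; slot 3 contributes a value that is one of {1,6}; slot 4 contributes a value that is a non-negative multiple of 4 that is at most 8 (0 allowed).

4

The generating function for the choices is (1 + y³ + y⁶ + y⁹ + y¹²)·(y³ + y⁵ + y⁶)·(y + y⁶)·(1 + y⁴ + y⁸); the count is [y¹⁴].
(1 + y³ + y⁶ + y⁹ + y¹²) has coefficients 1,0,0,1,0,0,1,0,0,1,0,0,1 for degrees 0…12.
(y³ + y⁵ + y⁶) has coefficients 0,0,0,1,0,1,1,0,0,0,0,0,0,0,0 for degrees 0…14.
Multiplying by (y + y⁶) gives running coefficients 0,0,0,0,1,0,1,1,0,1,0,1,1,0,0 for degrees 0…14.
Finally multiplying by (1 + y⁴ + y⁸), the product of all factors after the first has coefficients 0,0,0,0,1,0,1,1,1,1,1,2,2,1,1 for degrees 0…14.
[y¹⁴] = 1·1 + 1·2 + 1·1 + 1·0 + 1·0 = 4.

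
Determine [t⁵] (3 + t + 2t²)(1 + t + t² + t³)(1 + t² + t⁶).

(3 + t + 2t²) has coefficients 3,1,2 for degrees 0…2.
(1 + t + t² + t³) has coefficients 1,1,1,1,0,0 for degrees 0…5.
Finally multiplying by (1 + t² + t⁶), the product of all factors after the first has coefficients 1,1,2,2,1,1 for degrees 0…5.
[t⁵] = 3·1 + 1·1 + 2·2 = 8.

8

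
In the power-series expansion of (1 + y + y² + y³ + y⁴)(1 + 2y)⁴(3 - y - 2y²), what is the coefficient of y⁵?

(1 + y + y² + y³ + y⁴) has coefficients 1,1,1,1,1 for degrees 0…4.
(1 + 2y)⁴ has coefficients 1,8,24,32,16,0 for degrees 0…5.
Finally multiplying by (3 - y - 2y²), the product of all factors after the first has coefficients 3,23,62,56,-32,-80 for degrees 0…5.
[y⁵] = 1·(-80) + 1·(-32) + 1·56 + 1·62 + 1·23 = 29.

29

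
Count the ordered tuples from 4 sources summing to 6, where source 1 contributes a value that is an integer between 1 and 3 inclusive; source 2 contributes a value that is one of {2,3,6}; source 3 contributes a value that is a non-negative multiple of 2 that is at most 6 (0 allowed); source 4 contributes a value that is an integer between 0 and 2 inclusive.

The generating function for the choices is (q + q^2 + q^3)·(q^2 + q^3 + q^6)·(1 + q^2 + q^4 + q^6)·(1 + q + q^2); the count is [q^6].
(q + q^2 + q^3) has coefficients 0,1,1,1 for degrees 0…3.
(q^2 + q^3 + q^6) has coefficients 0,0,1,1,0,0,1 for degrees 0…6.
Multiplying by (1 + q^2 + q^4 + q^6) gives running coefficients 0,0,1,1,1,1,2 for degrees 0…6.
Finally multiplying by (1 + q + q^2), the product of all factors after the first has coefficients 0,0,1,2,3,3,4 for degrees 0…6.
[q^6] = 1·3 + 1·3 + 1·2 = 8.

8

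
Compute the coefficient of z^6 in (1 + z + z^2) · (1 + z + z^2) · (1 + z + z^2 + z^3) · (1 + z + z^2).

(1 + z + z^2) has coefficients 1,1,1 for degrees 0…2.
(1 + z + z^2) has coefficients 1,1,1,0,0,0,0 for degrees 0…6.
Multiplying by (1 + z + z^2 + z^3) gives running coefficients 1,2,3,3,2,1,0 for degrees 0…6.
Finally multiplying by (1 + z + z^2), the product of all factors after the first has coefficients 1,3,6,8,8,6,3 for degrees 0…6.
[z^6] = 1·3 + 1·6 + 1·8 = 17.

17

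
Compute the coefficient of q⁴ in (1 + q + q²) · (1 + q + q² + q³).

(1 + q + q²) has coefficients 1,1,1 for degrees 0…2.
(1 + q + q² + q³) has coefficients 1,1,1,1,0 for degrees 0…4.
[q⁴] = 1·0 + 1·1 + 1·1 = 2.

2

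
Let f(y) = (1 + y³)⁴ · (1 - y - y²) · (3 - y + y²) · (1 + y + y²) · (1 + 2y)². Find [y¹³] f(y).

-157

(1 + y³)⁴ has coefficients 1,0,0,4,0,0,6,0,0,4,0,0,1 for degrees 0…12.
(1 - y - y²) has coefficients 1,-1,-1,0,0,0,0,0,0,0,0,0,0,0 for degrees 0…13.
Multiplying by (3 - y + y²) gives running coefficients 3,-4,-1,0,-1,0,0,0,0,0,0,0,0,0 for degrees 0…13.
Multiplying by (1 + y + y²) gives running coefficients 3,-1,-2,-5,-2,-1,-1,0,0,0,0,0,0,0 for degrees 0…13.
Finally multiplying by (1 + 2y)², the product of all factors after the first has coefficients 3,11,6,-17,-30,-29,-13,-8,-4,0,0,0,0,0 for degrees 0…13.
[y¹³] = 1·0 + 4·0 + 6·(-8) + 4·(-30) + 1·11 = -157.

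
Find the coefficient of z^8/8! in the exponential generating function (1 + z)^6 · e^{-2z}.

The EGF product rule gives c_8 = Σ_{k_1+k_2=8} C(8; k_1,k_2) · ∏ g_i(k_i), where (1+z)^6 gives the falling factorial (6)_k; e^{-2z} gives (-2)^k.
g_1(k) for k = 0…8: 1, 6, 30, 120, 360, 720, 720, 0, 0.
g_2(k) for k = 0…8: 1, -2, 4, -8, 16, -32, 64, -128, 256.
c_8 = Σ_k C(8,k)·g_1(k)·g_2(8−k) = 1·1·256 + 8·6·(-128) + 28·30·64 + 56·120·(-32) + 70·360·16 + 56·720·(-8) + 28·720·4 = 256 − 6144 + 53760 − 215040 + 403200 − 322560 + 80640 = -5888.

-5888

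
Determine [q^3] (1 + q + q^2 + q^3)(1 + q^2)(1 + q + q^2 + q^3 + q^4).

(1 + q + q^2 + q^3) has coefficients 1,1,1,1 for degrees 0…3.
(1 + q^2) has coefficients 1,0,1,0 for degrees 0…3.
Finally multiplying by (1 + q + q^2 + q^3 + q^4), the product of all factors after the first has coefficients 1,1,2,2 for degrees 0…3.
[q^3] = 1·2 + 1·2 + 1·1 + 1·1 = 6.

6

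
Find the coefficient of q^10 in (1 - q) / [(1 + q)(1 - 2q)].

342

Partial fractions give a closed form: a_n = (2/3)·(-1)^n + (1/3)·2^n.
At n = 10: a_10 = 342.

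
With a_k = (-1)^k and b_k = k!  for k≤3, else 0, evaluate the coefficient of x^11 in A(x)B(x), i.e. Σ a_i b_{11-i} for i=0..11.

The convolution is the x^11 coefficient of A(x)B(x).
Σ = 1·0 − 1·0 + 1·0 − 1·0 + 1·0 − 1·0 + 1·0 − 1·0 + 1·6 − 1·2 + 1·1 − 1·1 = 4.

4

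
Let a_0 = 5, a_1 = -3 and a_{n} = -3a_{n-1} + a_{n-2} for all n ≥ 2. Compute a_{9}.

-58545

The ordinary generating function has denominator 1 + 3q - q^2.
Iterating the recurrence: a_0,…,a_{9} = 5, -3, 14, -45, 149, -492, 1625, -5367, 17726, -58545.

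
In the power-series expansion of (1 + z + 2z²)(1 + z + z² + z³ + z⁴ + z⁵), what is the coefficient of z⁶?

(1 + z + 2z²) has coefficients 1,1,2 for degrees 0…2.
(1 + z + z² + z³ + z⁴ + z⁵) has coefficients 1,1,1,1,1,1,0 for degrees 0…6.
[z⁶] = 1·0 + 1·1 + 2·1 = 3.

3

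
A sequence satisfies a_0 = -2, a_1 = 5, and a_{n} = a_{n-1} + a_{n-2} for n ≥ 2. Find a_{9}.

128

The ordinary generating function has denominator 1 - t - t^2.
Iterating the recurrence: a_0,…,a_{9} = -2, 5, 3, 8, 11, 19, 30, 49, 79, 128.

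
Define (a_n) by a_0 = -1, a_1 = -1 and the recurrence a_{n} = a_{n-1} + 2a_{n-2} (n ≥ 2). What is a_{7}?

The ordinary generating function has denominator 1 - q - 2q^2.
Iterating the recurrence: a_0,…,a_{7} = -1, -1, -3, -5, -11, -21, -43, -85.

-85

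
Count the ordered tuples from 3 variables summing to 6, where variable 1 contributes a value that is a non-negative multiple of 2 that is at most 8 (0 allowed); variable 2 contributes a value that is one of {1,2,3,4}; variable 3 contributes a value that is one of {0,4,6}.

3

The generating function for the choices is (1 + t^2 + t^4 + t^6 + t^8)·(t + t^2 + t^3 + t^4)·(1 + t^4 + t^6); the count is [t^6].
(1 + t^2 + t^4 + t^6 + t^8) has coefficients 1,0,1,0,1,0,1 for degrees 0…6.
(t + t^2 + t^3 + t^4) has coefficients 0,1,1,1,1,0,0 for degrees 0…6.
Finally multiplying by (1 + t^4 + t^6), the product of all factors after the first has coefficients 0,1,1,1,1,1,1 for degrees 0…6.
[t^6] = 1·1 + 1·1 + 1·1 + 1·0 = 3.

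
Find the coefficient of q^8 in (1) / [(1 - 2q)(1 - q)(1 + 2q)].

Partial fractions give a closed form: a_n = (1)·2^n + (-1/3)·1^n + (1/3)·(-2)^n.
At n = 8: a_8 = 341.

341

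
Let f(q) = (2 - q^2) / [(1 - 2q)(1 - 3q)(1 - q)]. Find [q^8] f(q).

Partial fractions give a closed form: a_n = (-7)·2^n + (17/2)·3^n + (1/2)·1^n.
At n = 8: a_8 = 53977.

53977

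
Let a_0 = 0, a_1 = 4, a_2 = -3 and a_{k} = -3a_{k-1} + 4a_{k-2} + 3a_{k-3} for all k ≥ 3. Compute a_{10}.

The ordinary generating function has denominator 1 + 3q - 4q^2 - 3q^3.
Iterating the recurrence: a_0,…,a_{10} = 0, 4, -3, 25, -75, 316, -1173, 4558, -17418, 66967, -256899.

-256899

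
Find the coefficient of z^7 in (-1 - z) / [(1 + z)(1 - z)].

Partial fractions give a closed form: a_n = (-1)·1^n.
At n = 7: a_7 = -1.

-1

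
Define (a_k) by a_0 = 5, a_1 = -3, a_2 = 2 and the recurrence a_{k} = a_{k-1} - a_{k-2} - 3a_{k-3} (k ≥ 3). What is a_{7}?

42

The ordinary generating function has denominator 1 - q + q^2 + 3q^3.
Iterating the recurrence: a_0,…,a_{7} = 5, -3, 2, -10, -3, 1, 34, 42.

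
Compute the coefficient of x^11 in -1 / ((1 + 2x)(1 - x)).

1365

The denominator gives the recurrence a_n = −a_(n−1) + 2a_(n−2) for n ≥ 2; the numerator fixes a_0 = -1, a_1 = 1.
Iterating: -1, 1, -3, 5, -11, 21, -43, 85, -171, 341, -683, 1365, so a_11 = 1365.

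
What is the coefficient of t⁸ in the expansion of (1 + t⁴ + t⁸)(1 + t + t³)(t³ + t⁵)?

2

(1 + t⁴ + t⁸) has coefficients 1,0,0,0,1,0,0,0,1 for degrees 0…8.
(1 + t + t³) has coefficients 1,1,0,1,0,0,0,0,0 for degrees 0…8.
Finally multiplying by (t³ + t⁵), the product of all factors after the first has coefficients 0,0,0,1,1,1,2,0,1 for degrees 0…8.
[t⁸] = 1·1 + 1·1 + 1·0 = 2.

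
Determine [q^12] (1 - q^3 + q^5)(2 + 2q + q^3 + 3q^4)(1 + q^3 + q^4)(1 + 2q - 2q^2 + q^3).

(1 - q^3 + q^5) has coefficients 1,0,0,-1,0,1 for degrees 0…5.
(2 + 2q + q^3 + 3q^4) has coefficients 2,2,0,1,3,0,0,0,0,0,0,0,0 for degrees 0…12.
Multiplying by (1 + q^3 + q^4) gives running coefficients 2,2,0,3,7,2,1,4,3,0,0,0,0 for degrees 0…12.
Finally multiplying by (1 + 2q - 2q^2 + q^3), the product of all factors after the first has coefficients 2,6,0,1,15,10,-6,9,11,-1,-2,3,0 for degrees 0…12.
[q^12] = 1·0 − 1·(-1) + 1·9 = 10.

10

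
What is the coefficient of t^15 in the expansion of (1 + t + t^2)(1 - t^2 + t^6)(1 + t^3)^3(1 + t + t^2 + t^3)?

(1 + t + t^2) has coefficients 1,1,1 for degrees 0…2.
(1 - t^2 + t^6) has coefficients 1,0,-1,0,0,0,1,0,0,0,0,0,0,0,0,0 for degrees 0…15.
Multiplying by (1 + t^3)^3 gives running coefficients 1,0,-1,3,0,-3,4,0,-3,4,0,-1,3,0,0,1 for degrees 0…15.
Finally multiplying by (1 + t + t^2 + t^3), the product of all factors after the first has coefficients 1,1,0,3,2,-1,4,1,-2,5,1,0,6,2,2,4 for degrees 0…15.
[t^15] = 1·4 + 1·2 + 1·2 = 8.

8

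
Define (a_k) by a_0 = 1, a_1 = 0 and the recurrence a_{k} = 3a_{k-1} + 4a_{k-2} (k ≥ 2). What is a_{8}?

13108

The ordinary generating function has denominator 1 - 3y - 4y^2.
Iterating the recurrence: a_0,…,a_{8} = 1, 0, 4, 12, 52, 204, 820, 3276, 13108.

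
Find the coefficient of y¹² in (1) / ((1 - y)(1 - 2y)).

8191

Partial fractions give a closed form: a_n = (-1)·1^n + (2)·2^n.
At n = 12: a_12 = 8191.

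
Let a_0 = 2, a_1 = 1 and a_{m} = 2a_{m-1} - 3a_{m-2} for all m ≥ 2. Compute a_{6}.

The ordinary generating function has denominator 1 - 2x + 3x^2.
Iterating the recurrence: a_0,…,a_{6} = 2, 1, -4, -11, -10, 13, 56.

56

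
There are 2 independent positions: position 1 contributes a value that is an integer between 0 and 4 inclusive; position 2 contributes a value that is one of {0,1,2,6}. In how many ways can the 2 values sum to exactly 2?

3

The generating function for the choices is (1 + q + q² + q³ + q⁴)·(1 + q + q² + q⁶); the count is [q²].
(1 + q + q² + q³ + q⁴) has coefficients 1,1,1 for degrees 0…2.
(1 + q + q² + q⁶) has coefficients 1,1,1 for degrees 0…2.
[q²] = 1·1 + 1·1 + 1·1 = 3.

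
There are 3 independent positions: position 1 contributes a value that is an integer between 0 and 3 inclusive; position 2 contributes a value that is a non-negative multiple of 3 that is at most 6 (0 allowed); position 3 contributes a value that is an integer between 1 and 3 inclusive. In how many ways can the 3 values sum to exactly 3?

The generating function for the choices is (1 + t + t² + t³)·(1 + t³ + t⁶)·(t + t² + t³); the count is [t³].
(1 + t + t² + t³) has coefficients 1,1,1,1 for degrees 0…3.
(1 + t³ + t⁶) has coefficients 1,0,0,1 for degrees 0…3.
Finally multiplying by (t + t² + t³), the product of all factors after the first has coefficients 0,1,1,1 for degrees 0…3.
[t³] = 1·1 + 1·1 + 1·1 + 1·0 = 3.

3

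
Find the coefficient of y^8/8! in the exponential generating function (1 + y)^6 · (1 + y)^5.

6652800

The EGF product rule gives c_8 = Σ_{k_1+k_2=8} C(8; k_1,k_2) · ∏ g_i(k_i), where (1+y)^6 gives the falling factorial (6)_k; (1+y)^5 gives the falling factorial (5)_k.
g_1(k) for k = 0…8: 1, 6, 30, 120, 360, 720, 720, 0, 0.
g_2(k) for k = 0…8: 1, 5, 20, 60, 120, 120, 0, 0, 0.
c_8 = Σ_k C(8,k)·g_1(k)·g_2(8−k) = 56·120·120 + 70·360·120 + 56·720·60 + 28·720·20 = 806400 + 3024000 + 2419200 + 403200 = 6652800.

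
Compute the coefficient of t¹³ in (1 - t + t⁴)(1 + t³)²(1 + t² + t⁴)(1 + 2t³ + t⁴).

(1 - t + t⁴) has coefficients 1,-1,0,0,1 for degrees 0…4.
(1 + t³)² has coefficients 1,0,0,2,0,0,1,0,0,0,0,0,0,0 for degrees 0…13.
Multiplying by (1 + t² + t⁴) gives running coefficients 1,0,1,2,1,2,1,2,1,0,1,0,0,0 for degrees 0…13.
Finally multiplying by (1 + 2t³ + t⁴), the product of all factors after the first has coefficients 1,0,1,4,2,4,6,6,6,4,6,4,1,2 for degrees 0…13.
[t¹³] = 1·2 − 1·1 + 1·4 = 5.

5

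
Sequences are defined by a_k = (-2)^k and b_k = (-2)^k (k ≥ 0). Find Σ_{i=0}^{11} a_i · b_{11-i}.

The convolution is the t^11 coefficient of A(t)B(t).
Σ = 1·(-2048) − 2·1024 + 4·(-512) − 8·256 + 16·(-128) − 32·64 + 64·(-32) − 128·16 + 256·(-8) − 512·4 + 1024·(-2) − 2048·1 = -24576.

-24576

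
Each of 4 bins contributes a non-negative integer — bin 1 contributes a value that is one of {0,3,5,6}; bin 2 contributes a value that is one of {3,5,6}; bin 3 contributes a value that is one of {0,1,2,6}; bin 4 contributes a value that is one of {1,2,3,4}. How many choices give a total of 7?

The generating function for the choices is (1 + y^3 + y^5 + y^6)·(y^3 + y^5 + y^6)·(1 + y + y^2 + y^6)·(y + y^2 + y^3 + y^4); the count is [y^7].
(1 + y^3 + y^5 + y^6) has coefficients 1,0,0,1,0,1,1 for degrees 0…6.
(y^3 + y^5 + y^6) has coefficients 0,0,0,1,0,1,1,0 for degrees 0…7.
Multiplying by (1 + y + y^2 + y^6) gives running coefficients 0,0,0,1,1,2,2,2 for degrees 0…7.
Finally multiplying by (y + y^2 + y^3 + y^4), the product of all factors after the first has coefficients 0,0,0,0,1,2,4,6 for degrees 0…7.
[y^7] = 1·6 + 1·1 + 1·0 + 1·0 = 7.

7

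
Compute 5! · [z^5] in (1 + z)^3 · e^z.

136

The EGF product rule gives c_5 = Σ_{k_1+k_2=5} C(5; k_1,k_2) · ∏ g_i(k_i), where (1+z)^3 gives the falling factorial (3)_k; e^z gives (1)^k.
g_1(k) for k = 0…5: 1, 3, 6, 6, 0, 0.
g_2(k) for k = 0…5: 1, 1, 1, 1, 1, 1.
c_5 = Σ_k C(5,k)·g_1(k)·g_2(5−k) = 1·1·1 + 5·3·1 + 10·6·1 + 10·6·1 = 1 + 15 + 60 + 60 = 136.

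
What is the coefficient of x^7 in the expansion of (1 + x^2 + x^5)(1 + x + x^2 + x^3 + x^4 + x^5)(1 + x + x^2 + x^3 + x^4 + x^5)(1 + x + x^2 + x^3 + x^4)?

50

(1 + x^2 + x^5) has coefficients 1,0,1,0,0,1 for degrees 0…5.
(1 + x + x^2 + x^3 + x^4 + x^5) has coefficients 1,1,1,1,1,1,0,0 for degrees 0…7.
Multiplying by (1 + x + x^2 + x^3 + x^4 + x^5) gives running coefficients 1,2,3,4,5,6,5,4 for degrees 0…7.
Finally multiplying by (1 + x + x^2 + x^3 + x^4), the product of all factors after the first has coefficients 1,3,6,10,15,20,23,24 for degrees 0…7.
[x^7] = 1·24 + 1·20 + 1·6 = 50.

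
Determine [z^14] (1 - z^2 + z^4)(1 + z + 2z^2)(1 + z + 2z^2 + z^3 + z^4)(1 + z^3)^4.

(1 - z^2 + z^4) has coefficients 1,0,-1,0,1 for degrees 0…4.
(1 + z + 2z^2) has coefficients 1,1,2,0,0,0,0,0,0,0,0,0,0,0,0 for degrees 0…14.
Multiplying by (1 + z + 2z^2 + z^3 + z^4) gives running coefficients 1,2,5,5,6,3,2,0,0,0,0,0,0,0,0 for degrees 0…14.
Finally multiplying by (1 + z^3)^4, the product of all factors after the first has coefficients 1,2,5,9,14,23,28,36,42,42,44,38,33,26,17 for degrees 0…14.
[z^14] = 1·17 − 1·33 + 1·44 = 28.

28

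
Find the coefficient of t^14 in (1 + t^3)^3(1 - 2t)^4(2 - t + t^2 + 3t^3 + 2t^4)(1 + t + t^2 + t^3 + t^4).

243

(1 + t^3)^3 has coefficients 1,0,0,3,0,0,3,0,0,1 for degrees 0…9.
(1 - 2t)^4 has coefficients 1,-8,24,-32,16,0,0,0,0,0,0,0,0,0,0 for degrees 0…14.
Multiplying by (2 - t + t^2 + 3t^3 + 2t^4) gives running coefficients 2,-17,57,-93,66,8,-32,-16,32,0,0,0,0,0,0 for degrees 0…14.
Finally multiplying by (1 + t + t^2 + t^3 + t^4), the product of all factors after the first has coefficients 2,-15,42,-51,15,21,6,-67,58,-8,-16,16,32,0,0 for degrees 0…14.
[t^14] = 1·0 + 3·16 + 3·58 + 1·21 = 243.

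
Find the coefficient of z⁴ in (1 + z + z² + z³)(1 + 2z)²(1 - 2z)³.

22

(1 + z + z² + z³) has coefficients 1,1,1,1 for degrees 0…3.
(1 + 2z)² has coefficients 1,4,4,0,0 for degrees 0…4.
Finally multiplying by (1 - 2z)³, the product of all factors after the first has coefficients 1,-2,-8,16,16 for degrees 0…4.
[z⁴] = 1·16 + 1·16 + 1·(-8) + 1·(-2) = 22.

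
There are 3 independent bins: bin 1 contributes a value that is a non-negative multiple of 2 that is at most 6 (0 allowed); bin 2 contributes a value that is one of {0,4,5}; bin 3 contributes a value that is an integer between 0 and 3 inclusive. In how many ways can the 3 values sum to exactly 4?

The generating function for the choices is (1 + z^2 + z^4 + z^6)·(1 + z^4 + z^5)·(1 + z + z^2 + z^3); the count is [z^4].
(1 + z^2 + z^4 + z^6) has coefficients 1,0,1,0,1 for degrees 0…4.
(1 + z^4 + z^5) has coefficients 1,0,0,0,1 for degrees 0…4.
Finally multiplying by (1 + z + z^2 + z^3), the product of all factors after the first has coefficients 1,1,1,1,1 for degrees 0…4.
[z^4] = 1·1 + 1·1 + 1·1 = 3.

3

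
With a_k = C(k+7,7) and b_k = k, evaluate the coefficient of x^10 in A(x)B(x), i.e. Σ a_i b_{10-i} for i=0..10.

Write out a_i and b_{10-i} for i = 0,…,10 and sum the products.
Σ = 1·10 + 8·9 + 36·8 + 120·7 + 330·6 + 792·5 + 1716·4 + 3432·3 + 6435·2 + 11440·1 + 19448·0 = 48620.

48620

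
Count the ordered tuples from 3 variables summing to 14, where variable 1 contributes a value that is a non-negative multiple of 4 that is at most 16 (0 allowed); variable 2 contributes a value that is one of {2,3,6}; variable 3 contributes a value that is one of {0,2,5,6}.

2

The generating function for the choices is (1 + q^4 + q^8 + q^12 + q^16)·(q^2 + q^3 + q^6)·(1 + q^2 + q^5 + q^6); the count is [q^14].
(1 + q^4 + q^8 + q^12 + q^16) has coefficients 1,0,0,0,1,0,0,0,1,0,0,0,1,0,0 for degrees 0…14.
(q^2 + q^3 + q^6) has coefficients 0,0,1,1,0,0,1,0,0,0,0,0,0,0,0 for degrees 0…14.
Finally multiplying by (1 + q^2 + q^5 + q^6), the product of all factors after the first has coefficients 0,0,1,1,1,1,1,1,3,1,0,1,1,0,0 for degrees 0…14.
[q^14] = 1·0 + 1·0 + 1·1 + 1·1 = 2.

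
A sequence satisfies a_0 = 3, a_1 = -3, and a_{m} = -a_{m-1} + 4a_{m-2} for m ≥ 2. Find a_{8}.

3495

The ordinary generating function has denominator 1 + x - 4x^2.
Iterating the recurrence: a_0,…,a_{8} = 3, -3, 15, -27, 87, -195, 543, -1323, 3495.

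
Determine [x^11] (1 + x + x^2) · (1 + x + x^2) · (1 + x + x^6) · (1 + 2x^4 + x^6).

5

(1 + x + x^2) has coefficients 1,1,1 for degrees 0…2.
(1 + x + x^2) has coefficients 1,1,1,0,0,0,0,0,0,0,0,0 for degrees 0…11.
Multiplying by (1 + x + x^6) gives running coefficients 1,2,2,1,0,0,1,1,1,0,0,0 for degrees 0…11.
Finally multiplying by (1 + 2x^4 + x^6), the product of all factors after the first has coefficients 1,2,2,1,2,4,6,5,3,1,2,2 for degrees 0…11.
[x^11] = 1·2 + 1·2 + 1·1 = 5.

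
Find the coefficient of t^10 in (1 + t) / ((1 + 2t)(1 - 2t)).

The denominator gives the recurrence a_n = 4a_(n−2) for n ≥ 2; the numerator fixes a_0 = 1, a_1 = 1.
Iterating: 1, 1, 4, 4, 16, 16, 64, 64, 256, 256, 1024, so a_10 = 1024.

1024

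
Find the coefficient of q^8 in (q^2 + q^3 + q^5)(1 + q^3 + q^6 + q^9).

2

(q^2 + q^3 + q^5) has coefficients 0,0,1,1,0,1 for degrees 0…5.
(1 + q^3 + q^6 + q^9) has coefficients 1,0,0,1,0,0,1,0,0 for degrees 0…8.
[q^8] = 1·1 + 1·0 + 1·1 = 2.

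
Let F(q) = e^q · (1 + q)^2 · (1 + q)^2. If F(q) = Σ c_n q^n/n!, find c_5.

501

The EGF product rule gives c_5 = Σ_{k_1+k_2+k_3=5} C(5; k_1,k_2,k_3) · ∏ g_i(k_i), where e^q gives (1)^k; (1+q)^2 gives the falling factorial (2)_k; (1+q)^2 gives the falling factorial (2)_k.
g_1(k) for k = 0…5: 1, 1, 1, 1, 1, 1.
g_2(k) for k = 0…5: 1, 2, 2, 0, 0, 0.
g_3(k) for k = 0…5: 1, 2, 2, 0, 0, 0.
First combine the last two factors: h(k) = Σ_j C(k,j)·g_2(j)·g_3(k−j) for k = 0…5: 1, 4, 12, 24, 24, 0.
c_5 = Σ_k C(5,k)·g_1(k)·h(5−k) = 5·1·24 + 10·1·24 + 10·1·12 + 5·1·4 + 1·1·1 = 120 + 240 + 120 + 20 + 1 = 501.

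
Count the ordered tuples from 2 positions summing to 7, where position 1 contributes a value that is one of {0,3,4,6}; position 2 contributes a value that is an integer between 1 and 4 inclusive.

3

The generating function for the choices is (1 + y³ + y⁴ + y⁶)·(y + y² + y³ + y⁴); the count is [y⁷].
(1 + y³ + y⁴ + y⁶) has coefficients 1,0,0,1,1,0,1 for degrees 0…6.
(y + y² + y³ + y⁴) has coefficients 0,1,1,1,1,0,0,0 for degrees 0…7.
[y⁷] = 1·0 + 1·1 + 1·1 + 1·1 = 3.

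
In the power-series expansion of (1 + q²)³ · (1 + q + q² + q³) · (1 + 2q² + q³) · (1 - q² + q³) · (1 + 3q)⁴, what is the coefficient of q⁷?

2728

(1 + q²)³ has coefficients 1,0,3,0,3,0,1 for degrees 0…6.
(1 + q + q² + q³) has coefficients 1,1,1,1,0,0,0,0 for degrees 0…7.
Multiplying by (1 + 2q² + q³) gives running coefficients 1,1,3,4,3,3,1,0 for degrees 0…7.
Multiplying by (1 - q² + q³) gives running coefficients 1,1,2,4,1,2,2,0 for degrees 0…7.
Finally multiplying by (1 + 3q)⁴, the product of all factors after the first has coefficients 1,13,68,190,346,527,674,564 for degrees 0…7.
[q⁷] = 1·564 + 3·527 + 3·190 + 1·13 = 2728.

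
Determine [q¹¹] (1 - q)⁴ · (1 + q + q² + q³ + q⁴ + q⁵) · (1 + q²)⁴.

(1 - q)⁴ has coefficients 1,-4,6,-4,1 for degrees 0…4.
(1 + q + q² + q³ + q⁴ + q⁵) has coefficients 1,1,1,1,1,1,0,0,0,0,0,0 for degrees 0…11.
Finally multiplying by (1 + q²)⁴, the product of all factors after the first has coefficients 1,1,5,5,11,11,14,14,11,11,5,5 for degrees 0…11.
[q¹¹] = 1·5 − 4·5 + 6·11 − 4·11 + 1·14 = 21.

21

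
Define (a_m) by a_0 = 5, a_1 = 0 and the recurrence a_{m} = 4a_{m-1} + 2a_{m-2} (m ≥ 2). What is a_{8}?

70480

The ordinary generating function has denominator 1 - 4z - 2z^2.
Iterating the recurrence: a_0,…,a_{8} = 5, 0, 10, 40, 180, 800, 3560, 15840, 70480.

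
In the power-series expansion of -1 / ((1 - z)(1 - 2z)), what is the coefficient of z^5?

-63

Partial fractions give a closed form: a_n = (1)·1^n + (-2)·2^n.
At n = 5: a_5 = -63.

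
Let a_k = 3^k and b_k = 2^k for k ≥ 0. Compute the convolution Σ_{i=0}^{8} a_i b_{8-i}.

This is [x^8] in the product of the two ordinary generating functions.
Σ = 1·256 + 3·128 + 9·64 + 27·32 + 81·16 + 243·8 + 729·4 + 2187·2 + 6561·1 = 19171.

19171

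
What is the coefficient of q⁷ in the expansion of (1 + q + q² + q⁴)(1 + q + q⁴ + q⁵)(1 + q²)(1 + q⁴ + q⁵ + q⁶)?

(1 + q + q² + q⁴) has coefficients 1,1,1,0,1 for degrees 0…4.
(1 + q + q⁴ + q⁵) has coefficients 1,1,0,0,1,1,0,0 for degrees 0…7.
Multiplying by (1 + q²) gives running coefficients 1,1,1,1,1,1,1,1 for degrees 0…7.
Finally multiplying by (1 + q⁴ + q⁵ + q⁶), the product of all factors after the first has coefficients 1,1,1,1,2,3,4,4 for degrees 0…7.
[q⁷] = 1·4 + 1·4 + 1·3 + 1·1 = 12.

12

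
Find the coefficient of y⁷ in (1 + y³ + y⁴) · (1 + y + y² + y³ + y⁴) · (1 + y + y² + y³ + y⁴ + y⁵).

12

(1 + y³ + y⁴) has coefficients 1,0,0,1,1 for degrees 0…4.
(1 + y + y² + y³ + y⁴) has coefficients 1,1,1,1,1,0,0,0 for degrees 0…7.
Finally multiplying by (1 + y + y² + y³ + y⁴ + y⁵), the product of all factors after the first has coefficients 1,2,3,4,5,5,4,3 for degrees 0…7.
[y⁷] = 1·3 + 1·5 + 1·4 = 12.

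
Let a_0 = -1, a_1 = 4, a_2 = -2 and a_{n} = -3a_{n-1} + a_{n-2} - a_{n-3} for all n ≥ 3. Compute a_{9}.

17040

The ordinary generating function has denominator 1 + 3y - y^2 + y^3.
Iterating the recurrence: a_0,…,a_{9} = -1, 4, -2, 11, -39, 130, -440, 1489, -5037, 17040.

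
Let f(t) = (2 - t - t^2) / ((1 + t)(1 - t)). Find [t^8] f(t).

The denominator gives the recurrence a_n = a_(n−2) for n ≥ 3; the numerator fixes a_0 = 2, a_1 = -1, a_2 = 1.
Iterating: 2, -1, 1, -1, 1, -1, 1, -1, 1, so a_8 = 1.

1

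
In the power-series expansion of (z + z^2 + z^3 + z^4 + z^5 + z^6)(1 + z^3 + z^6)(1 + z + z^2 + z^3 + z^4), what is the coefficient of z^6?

(z + z^2 + z^3 + z^4 + z^5 + z^6) has coefficients 0,1,1,1,1,1,1 for degrees 0…6.
(1 + z^3 + z^6) has coefficients 1,0,0,1,0,0,1 for degrees 0…6.
Finally multiplying by (1 + z + z^2 + z^3 + z^4), the product of all factors after the first has coefficients 1,1,1,2,2,1,2 for degrees 0…6.
[z^6] = 1·1 + 1·2 + 1·2 + 1·1 + 1·1 + 1·1 = 8.

8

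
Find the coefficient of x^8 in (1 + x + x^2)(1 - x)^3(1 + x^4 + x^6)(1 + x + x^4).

(1 + x + x^2) has coefficients 1,1,1 for degrees 0…2.
(1 - x)^3 has coefficients 1,-3,3,-1,0,0,0,0,0 for degrees 0…8.
Multiplying by (1 + x^4 + x^6) gives running coefficients 1,-3,3,-1,1,-3,4,-4,3 for degrees 0…8.
Finally multiplying by (1 + x + x^4), the product of all factors after the first has coefficients 1,-2,0,2,1,-5,4,-1,0 for degrees 0…8.
[x^8] = 1·0 + 1·(-1) + 1·4 = 3.

3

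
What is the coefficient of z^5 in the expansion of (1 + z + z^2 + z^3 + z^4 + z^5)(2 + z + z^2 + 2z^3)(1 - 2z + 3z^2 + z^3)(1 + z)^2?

(1 + z + z^2 + z^3 + z^4 + z^5) has coefficients 1,1,1,1,1,1 for degrees 0…5.
(2 + z + z^2 + 2z^3) has coefficients 2,1,1,2,0,0 for degrees 0…5.
Multiplying by (1 - 2z + 3z^2 + z^3) gives running coefficients 2,-3,5,5,0,7 for degrees 0…5.
Finally multiplying by (1 + z)^2, the product of all factors after the first has coefficients 2,1,1,12,15,12 for degrees 0…5.
[z^5] = 1·12 + 1·15 + 1·12 + 1·1 + 1·1 + 1·2 = 43.

43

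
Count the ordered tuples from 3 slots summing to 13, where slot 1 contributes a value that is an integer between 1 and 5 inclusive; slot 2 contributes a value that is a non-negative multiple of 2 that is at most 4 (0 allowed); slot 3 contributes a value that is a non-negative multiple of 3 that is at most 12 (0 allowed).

5

The generating function for the choices is (t + t² + t³ + t⁴ + t⁵)·(1 + t² + t⁴)·(1 + t³ + t⁶ + t⁹ + t¹²); the count is [t¹³].
(t + t² + t³ + t⁴ + t⁵) has coefficients 0,1,1,1,1,1 for degrees 0…5.
(1 + t² + t⁴) has coefficients 1,0,1,0,1,0,0,0,0,0,0,0,0,0 for degrees 0…13.
Finally multiplying by (1 + t³ + t⁶ + t⁹ + t¹²), the product of all factors after the first has coefficients 1,0,1,1,1,1,1,1,1,1,1,1,1,1 for degrees 0…13.
[t¹³] = 1·1 + 1·1 + 1·1 + 1·1 + 1·1 = 5.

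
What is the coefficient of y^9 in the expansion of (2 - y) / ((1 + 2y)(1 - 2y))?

-256

The denominator gives the recurrence a_n = 4a_(n−2) for n ≥ 2; the numerator fixes a_0 = 2, a_1 = -1.
Iterating: 2, -1, 8, -4, 32, -16, 128, -64, 512, -256, so a_9 = -256.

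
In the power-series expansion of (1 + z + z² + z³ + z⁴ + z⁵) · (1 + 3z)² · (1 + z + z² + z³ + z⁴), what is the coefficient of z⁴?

56

(1 + z + z² + z³ + z⁴ + z⁵) has coefficients 1,1,1,1,1 for degrees 0…4.
(1 + 3z)² has coefficients 1,6,9,0,0 for degrees 0…4.
Finally multiplying by (1 + z + z² + z³ + z⁴), the product of all factors after the first has coefficients 1,7,16,16,16 for degrees 0…4.
[z⁴] = 1·16 + 1·16 + 1·16 + 1·7 + 1·1 = 56.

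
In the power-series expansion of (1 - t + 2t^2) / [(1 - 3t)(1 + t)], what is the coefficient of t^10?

39367

The denominator gives the recurrence a_n = 2a_(n−1) + 3a_(n−2) for n ≥ 3; the numerator fixes a_0 = 1, a_1 = 1, a_2 = 7.
Iterating: 1, 1, 7, 17, 55, 161, 487, 1457, 4375, 13121, 39367, so a_10 = 39367.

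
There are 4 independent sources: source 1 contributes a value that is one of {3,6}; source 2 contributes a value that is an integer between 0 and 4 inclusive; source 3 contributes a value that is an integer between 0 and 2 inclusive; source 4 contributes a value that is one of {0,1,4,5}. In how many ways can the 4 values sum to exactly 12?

The generating function for the choices is (t^3 + t^6)·(1 + t + t^2 + t^3 + t^4)·(1 + t + t^2)·(1 + t + t^4 + t^5); the count is [t^12].
(t^3 + t^6) has coefficients 0,0,0,1,0,0,1 for degrees 0…6.
(1 + t + t^2 + t^3 + t^4) has coefficients 1,1,1,1,1,0,0,0,0,0,0,0,0 for degrees 0…12.
Multiplying by (1 + t + t^2) gives running coefficients 1,2,3,3,3,2,1,0,0,0,0,0,0 for degrees 0…12.
Finally multiplying by (1 + t + t^4 + t^5), the product of all factors after the first has coefficients 1,3,5,6,7,8,8,7,6,5,3,1,0 for degrees 0…12.
[t^12] = 1·5 + 1·8 = 13.

13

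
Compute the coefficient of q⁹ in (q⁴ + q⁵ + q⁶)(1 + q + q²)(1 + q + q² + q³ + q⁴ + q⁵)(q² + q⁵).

9

(q⁴ + q⁵ + q⁶) has coefficients 0,0,0,0,1,1,1 for degrees 0…6.
(1 + q + q²) has coefficients 1,1,1,0,0,0,0,0,0,0 for degrees 0…9.
Multiplying by (1 + q + q² + q³ + q⁴ + q⁵) gives running coefficients 1,2,3,3,3,3,2,1,0,0 for degrees 0…9.
Finally multiplying by (q² + q⁵), the product of all factors after the first has coefficients 0,0,1,2,3,4,5,6,5,4 for degrees 0…9.
[q⁹] = 1·4 + 1·3 + 1·2 = 9.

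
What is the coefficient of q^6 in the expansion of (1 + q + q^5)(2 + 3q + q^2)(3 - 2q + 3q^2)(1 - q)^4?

(1 + q + q^5) has coefficients 1,1,0,0,0,1 for degrees 0…5.
(2 + 3q + q^2) has coefficients 2,3,1,0,0,0,0 for degrees 0…6.
Multiplying by (3 - 2q + 3q^2) gives running coefficients 6,5,3,7,3,0,0 for degrees 0…6.
Finally multiplying by (1 - q)^4, the product of all factors after the first has coefficients 6,-19,19,1,-21,23,-7 for degrees 0…6.
[q^6] = 1·(-7) + 1·23 + 1·(-19) = -3.

-3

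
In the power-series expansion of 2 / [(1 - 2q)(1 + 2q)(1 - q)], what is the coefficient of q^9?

682

Partial fractions give a closed form: a_n = (2)·2^n + (2/3)·(-2)^n + (-2/3)·1^n.
At n = 9: a_9 = 682.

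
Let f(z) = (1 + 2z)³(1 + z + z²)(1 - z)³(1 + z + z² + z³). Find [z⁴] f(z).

(1 + 2z)³ has coefficients 1,6,12,8 for degrees 0…3.
(1 + z + z²) has coefficients 1,1,1,0,0 for degrees 0…4.
Multiplying by (1 - z)³ gives running coefficients 1,-2,1,-1,2 for degrees 0…4.
Finally multiplying by (1 + z + z² + z³), the product of all factors after the first has coefficients 1,-1,0,-1,0 for degrees 0…4.
[z⁴] = 1·0 + 6·(-1) + 12·0 + 8·(-1) = -14.

-14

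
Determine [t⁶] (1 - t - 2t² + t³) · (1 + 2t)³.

8

(1 - t - 2t² + t³) has coefficients 1,-1,-2,1 for degrees 0…3.
(1 + 2t)³ has coefficients 1,6,12,8,0,0,0 for degrees 0…6.
[t⁶] = 1·0 − 1·0 − 2·0 + 1·8 = 8.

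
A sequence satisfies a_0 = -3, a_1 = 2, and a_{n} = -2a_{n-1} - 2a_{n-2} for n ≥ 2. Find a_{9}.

The ordinary generating function has denominator 1 + 2t + 2t^2.
Iterating the recurrence: a_0,…,a_{9} = -3, 2, 2, -8, 12, -8, -8, 32, -48, 32.

32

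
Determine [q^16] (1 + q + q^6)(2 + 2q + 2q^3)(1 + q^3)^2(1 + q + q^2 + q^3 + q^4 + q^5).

10

(1 + q + q^6) has coefficients 1,1,0,0,0,0,1 for degrees 0…6.
(2 + 2q + 2q^3) has coefficients 2,2,0,2,0,0,0,0,0,0,0,0,0,0,0,0,0 for degrees 0…16.
Multiplying by (1 + q^3)^2 gives running coefficients 2,2,0,6,4,0,6,2,0,2,0,0,0,0,0,0,0 for degrees 0…16.
Finally multiplying by (1 + q + q^2 + q^3 + q^4 + q^5), the product of all factors after the first has coefficients 2,4,4,10,14,14,18,18,18,14,10,10,4,2,2,0,0 for degrees 0…16.
[q^16] = 1·0 + 1·0 + 1·10 = 10.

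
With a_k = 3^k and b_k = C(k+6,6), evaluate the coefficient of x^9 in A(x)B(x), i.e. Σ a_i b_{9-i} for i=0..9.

330940

This is [x^9] in the product of the two ordinary generating functions.
Σ = 1·5005 + 3·3003 + 9·1716 + 27·924 + 81·462 + 243·210 + 729·84 + 2187·28 + 6561·7 + 19683·1 = 330940.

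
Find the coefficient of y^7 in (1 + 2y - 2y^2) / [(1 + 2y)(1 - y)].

43

The denominator gives the recurrence a_n = −a_(n−1) + 2a_(n−2) for n ≥ 3; the numerator fixes a_0 = 1, a_1 = 1, a_2 = -1.
Iterating: 1, 1, -1, 3, -5, 11, -21, 43, so a_7 = 43.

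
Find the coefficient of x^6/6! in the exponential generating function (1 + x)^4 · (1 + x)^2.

The EGF product rule gives c_6 = Σ_{k_1+k_2=6} C(6; k_1,k_2) · ∏ g_i(k_i), where (1+x)^4 gives the falling factorial (4)_k; (1+x)^2 gives the falling factorial (2)_k.
g_1(k) for k = 0…6: 1, 4, 12, 24, 24, 0, 0.
g_2(k) for k = 0…6: 1, 2, 2, 0, 0, 0, 0.
c_6 = Σ_k C(6,k)·g_1(k)·g_2(6−k) = 15·24·2 = 720.

720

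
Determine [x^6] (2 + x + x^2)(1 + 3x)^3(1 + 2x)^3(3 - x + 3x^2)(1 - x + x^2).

5150

(2 + x + x^2) has coefficients 2,1,1 for degrees 0…2.
(1 + 3x)^3 has coefficients 1,9,27,27,0,0,0 for degrees 0…6.
Multiplying by (1 + 2x)^3 gives running coefficients 1,15,93,305,558,540,216 for degrees 0…6.
Multiplying by (3 - x + 3x^2) gives running coefficients 3,44,267,867,1648,1977,1782 for degrees 0…6.
Finally multiplying by (1 - x + x^2), the product of all factors after the first has coefficients 3,41,226,644,1048,1196,1453 for degrees 0…6.
[x^6] = 2·1453 + 1·1196 + 1·1048 = 5150.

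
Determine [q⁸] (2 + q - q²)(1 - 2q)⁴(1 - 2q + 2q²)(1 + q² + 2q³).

(2 + q - q²) has coefficients 2,1,-1 for degrees 0…2.
(1 - 2q)⁴ has coefficients 1,-8,24,-32,16,0,0,0,0 for degrees 0…8.
Multiplying by (1 - 2q + 2q²) gives running coefficients 1,-10,42,-96,128,-96,32,0,0 for degrees 0…8.
Finally multiplying by (1 + q² + 2q³), the product of all factors after the first has coefficients 1,-10,43,-104,150,-108,-32,160,-160 for degrees 0…8.
[q⁸] = 2·(-160) + 1·160 − 1·(-32) = -128.

-128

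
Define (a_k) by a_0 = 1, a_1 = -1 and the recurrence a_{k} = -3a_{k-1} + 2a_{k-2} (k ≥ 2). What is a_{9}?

-34921

The ordinary generating function has denominator 1 + 3x - 2x^2.
Iterating the recurrence: a_0,…,a_{9} = 1, -1, 5, -17, 61, -217, 773, -2753, 9805, -34921.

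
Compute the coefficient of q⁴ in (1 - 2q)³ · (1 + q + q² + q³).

-2

(1 - 2q)³ has coefficients 1,-6,12,-8 for degrees 0…3.
(1 + q + q² + q³) has coefficients 1,1,1,1,0 for degrees 0…4.
[q⁴] = 1·0 − 6·1 + 12·1 − 8·1 = -2.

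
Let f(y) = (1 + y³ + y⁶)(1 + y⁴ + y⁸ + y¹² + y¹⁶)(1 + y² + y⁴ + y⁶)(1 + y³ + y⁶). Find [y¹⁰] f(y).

(1 + y³ + y⁶) has coefficients 1,0,0,1,0,0,1 for degrees 0…6.
(1 + y⁴ + y⁸ + y¹² + y¹⁶) has coefficients 1,0,0,0,1,0,0,0,1,0,0 for degrees 0…10.
Multiplying by (1 + y² + y⁴ + y⁶) gives running coefficients 1,0,1,0,2,0,2,0,2,0,2 for degrees 0…10.
Finally multiplying by (1 + y³ + y⁶), the product of all factors after the first has coefficients 1,0,1,1,2,1,3,2,3,2,4 for degrees 0…10.
[y¹⁰] = 1·4 + 1·2 + 1·2 = 8.

8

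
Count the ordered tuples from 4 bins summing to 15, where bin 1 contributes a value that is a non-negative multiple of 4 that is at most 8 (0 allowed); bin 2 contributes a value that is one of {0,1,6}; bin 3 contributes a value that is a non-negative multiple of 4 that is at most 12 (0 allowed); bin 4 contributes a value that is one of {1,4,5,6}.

The generating function for the choices is (1 + x⁴ + x⁸)·(1 + x + x⁶)·(1 + x⁴ + x⁸ + x¹²)·(x + x⁴ + x⁵ + x⁶); the count is [x¹⁵].
(1 + x⁴ + x⁸) has coefficients 1,0,0,0,1,0,0,0,1 for degrees 0…8.
(1 + x + x⁶) has coefficients 1,1,0,0,0,0,1,0,0,0,0,0,0,0,0,0 for degrees 0…15.
Multiplying by (1 + x⁴ + x⁸ + x¹²) gives running coefficients 1,1,0,0,1,1,1,0,1,1,1,0,1,1,1,0 for degrees 0…15.
Finally multiplying by (x + x⁴ + x⁵ + x⁶), the product of all factors after the first has coefficients 0,1,1,0,1,3,3,2,1,3,4,3,2,3,4,3 for degrees 0…15.
[x¹⁵] = 1·3 + 1·3 + 1·2 = 8.

8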